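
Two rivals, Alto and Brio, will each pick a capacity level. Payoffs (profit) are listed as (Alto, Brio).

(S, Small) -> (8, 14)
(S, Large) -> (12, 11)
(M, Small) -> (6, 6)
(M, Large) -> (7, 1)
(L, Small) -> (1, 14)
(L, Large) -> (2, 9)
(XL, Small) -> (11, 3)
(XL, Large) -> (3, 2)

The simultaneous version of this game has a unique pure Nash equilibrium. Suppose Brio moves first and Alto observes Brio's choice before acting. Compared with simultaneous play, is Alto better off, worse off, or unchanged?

better off

Work backward from Alto's decision.
- Small: BR = XL, leader payoff 3.
- Large: BR = S, leader payoff 11.
Brio's induced payoffs are 3, 11, so Brio commits to Large. Subgame-perfect outcome: (S, Large) with payoffs (12, 11).
Now find the simultaneous Nash equilibrium.
Alto's best replies: Small→XL; Large→S.
Brio's best replies: S→Small; M→Small; L→Small; XL→Small.
The unique mutual best reply is (XL, Small), giving (11, 3).
Alto earns 12 sequentially versus 11 at the Nash outcome: better off.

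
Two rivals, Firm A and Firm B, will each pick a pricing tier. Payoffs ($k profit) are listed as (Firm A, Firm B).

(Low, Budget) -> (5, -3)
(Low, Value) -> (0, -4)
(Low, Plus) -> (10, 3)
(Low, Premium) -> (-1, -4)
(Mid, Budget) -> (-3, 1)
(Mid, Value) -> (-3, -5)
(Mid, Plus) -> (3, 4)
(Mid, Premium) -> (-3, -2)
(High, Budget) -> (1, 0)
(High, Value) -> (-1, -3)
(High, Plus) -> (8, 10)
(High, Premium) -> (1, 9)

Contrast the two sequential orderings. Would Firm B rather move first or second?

first

If Firm A leads: Firm B's best replies are Low→Plus, Mid→Plus, High→Plus; Firm A's induced payoffs 10, 3, 8; outcome (Low, Plus), payoffs (10, 3).
If Firm B leads: Firm A's best replies are Budget→Low, Value→Low, Plus→Low, Premium→High; Firm B's induced payoffs -3, -4, 3, 9; outcome (High, Premium), payoffs (1, 9).
Firm B gets 9 moving first and 3 moving second, so Firm B prefers to move first.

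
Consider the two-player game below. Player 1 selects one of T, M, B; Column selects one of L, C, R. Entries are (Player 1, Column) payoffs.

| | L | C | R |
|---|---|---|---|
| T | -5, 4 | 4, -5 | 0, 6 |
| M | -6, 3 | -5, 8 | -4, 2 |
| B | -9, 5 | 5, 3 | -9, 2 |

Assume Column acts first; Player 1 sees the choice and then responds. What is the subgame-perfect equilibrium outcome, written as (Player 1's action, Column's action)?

(T, R)

Solve by backward induction (Column leads).
- L: Player 1 compares -5, -6, -9 and picks T; Column would get 4.
- C: Player 1 compares 4, -5, 5 and picks B; Column would get 3.
- R: Player 1 compares 0, -4, -9 and picks T; Column would get 6.
Among 4, 3, 6, the best is 6 at R. Subgame-perfect outcome: (T, R) with payoffs (0, 6).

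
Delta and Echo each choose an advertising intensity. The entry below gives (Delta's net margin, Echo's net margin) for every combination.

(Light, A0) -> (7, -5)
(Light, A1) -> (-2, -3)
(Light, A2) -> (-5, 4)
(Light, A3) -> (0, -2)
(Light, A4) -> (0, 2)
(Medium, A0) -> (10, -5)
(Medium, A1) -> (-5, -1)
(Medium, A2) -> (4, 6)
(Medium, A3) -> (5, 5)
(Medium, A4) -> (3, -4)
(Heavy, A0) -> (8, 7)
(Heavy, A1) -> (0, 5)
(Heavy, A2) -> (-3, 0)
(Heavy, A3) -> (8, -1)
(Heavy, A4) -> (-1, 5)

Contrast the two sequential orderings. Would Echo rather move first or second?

second

If Delta leads: Echo's best replies are Light→A2, Medium→A2, Heavy→A0; Delta's induced payoffs -5, 4, 8; outcome (Heavy, A0), payoffs (8, 7).
If Echo leads: Delta's best replies are A0→Medium, A1→Heavy, A2→Medium, A3→Heavy, A4→Medium; Echo's induced payoffs -5, 5, 6, -1, -4; outcome (Medium, A2), payoffs (4, 6).
Echo gets 6 moving first and 7 moving second, so Echo prefers to move second.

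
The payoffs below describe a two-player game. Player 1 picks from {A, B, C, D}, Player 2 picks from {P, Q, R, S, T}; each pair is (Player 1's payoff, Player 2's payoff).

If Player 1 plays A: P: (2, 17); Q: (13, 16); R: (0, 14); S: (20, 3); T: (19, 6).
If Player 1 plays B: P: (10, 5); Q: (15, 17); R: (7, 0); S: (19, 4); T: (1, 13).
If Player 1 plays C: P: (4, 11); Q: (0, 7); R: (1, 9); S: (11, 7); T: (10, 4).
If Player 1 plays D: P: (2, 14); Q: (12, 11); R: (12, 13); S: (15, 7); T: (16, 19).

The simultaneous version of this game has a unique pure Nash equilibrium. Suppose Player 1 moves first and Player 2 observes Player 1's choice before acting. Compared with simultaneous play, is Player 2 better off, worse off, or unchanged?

Solve by backward induction (Player 1 leads).
- A: BR = P, leader payoff 2.
- B: BR = Q, leader payoff 15.
- C: BR = P, leader payoff 4.
- D: BR = T, leader payoff 16.
Player 1's induced payoffs are 2, 15, 4, 16, so Player 1 commits to D. Subgame-perfect outcome: (D, T) with payoffs (16, 19).
For the simultaneous game, intersect best replies.
Player 1's best replies: P→B; Q→B; R→D; S→A; T→A.
Player 2's best replies: A→P; B→Q; C→P; D→T.
The unique mutual best reply is (B, Q), giving (15, 17).
Player 2 earns 19 sequentially versus 17 at the Nash outcome: better off.

better off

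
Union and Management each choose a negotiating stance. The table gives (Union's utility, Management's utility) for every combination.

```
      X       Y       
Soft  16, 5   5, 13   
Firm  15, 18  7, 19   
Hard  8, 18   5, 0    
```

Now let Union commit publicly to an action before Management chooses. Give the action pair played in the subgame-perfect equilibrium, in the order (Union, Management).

Solve by backward induction (Union leads).
- Soft: BR = Y, leader payoff 5.
- Firm: BR = Y, leader payoff 7.
- Hard: BR = X, leader payoff 8.
Among 5, 7, 8, the best is 8 at Hard. Subgame-perfect outcome: (Hard, X) with payoffs (8, 18).

(Hard, X)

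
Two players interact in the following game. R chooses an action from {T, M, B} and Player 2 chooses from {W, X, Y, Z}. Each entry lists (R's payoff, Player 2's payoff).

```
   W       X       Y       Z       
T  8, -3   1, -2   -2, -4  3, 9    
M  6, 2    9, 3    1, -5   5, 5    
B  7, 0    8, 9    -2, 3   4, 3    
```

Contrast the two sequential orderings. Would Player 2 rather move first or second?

If R leads: Player 2's best replies are T→Z, M→Z, B→X; R's induced payoffs 3, 5, 8; outcome (B, X), payoffs (8, 9).
If Player 2 leads: R's best replies are W→T, X→M, Y→M, Z→M; Player 2's induced payoffs -3, 3, -5, 5; outcome (M, Z), payoffs (5, 5).
Player 2 gets 5 moving first and 9 moving second, so Player 2 prefers to move second.

second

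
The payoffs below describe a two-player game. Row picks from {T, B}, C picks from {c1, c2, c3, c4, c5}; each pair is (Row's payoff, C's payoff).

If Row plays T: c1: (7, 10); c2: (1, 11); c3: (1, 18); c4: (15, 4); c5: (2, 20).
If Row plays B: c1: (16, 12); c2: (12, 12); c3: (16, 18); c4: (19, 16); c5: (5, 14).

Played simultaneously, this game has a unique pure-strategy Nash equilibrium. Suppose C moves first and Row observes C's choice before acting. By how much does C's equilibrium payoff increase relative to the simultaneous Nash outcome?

0

Backward induction with C moving first.
- c1: BR = B, leader payoff 12.
- c2: BR = B, leader payoff 12.
- c3: BR = B, leader payoff 18.
- c4: BR = B, leader payoff 16.
- c5: BR = B, leader payoff 14.
Among 12, 12, 18, 16, 14, the best is 18 at c3. Subgame-perfect outcome: (B, c3) with payoffs (16, 18).
Now find the simultaneous Nash equilibrium.
Row's best replies: c1→B; c2→B; c3→B; c4→B; c5→B.
C's best replies: T→c5; B→c3.
The unique mutual best reply is (B, c3), giving (16, 18).
C's commitment gain: 18 − 18 = 0.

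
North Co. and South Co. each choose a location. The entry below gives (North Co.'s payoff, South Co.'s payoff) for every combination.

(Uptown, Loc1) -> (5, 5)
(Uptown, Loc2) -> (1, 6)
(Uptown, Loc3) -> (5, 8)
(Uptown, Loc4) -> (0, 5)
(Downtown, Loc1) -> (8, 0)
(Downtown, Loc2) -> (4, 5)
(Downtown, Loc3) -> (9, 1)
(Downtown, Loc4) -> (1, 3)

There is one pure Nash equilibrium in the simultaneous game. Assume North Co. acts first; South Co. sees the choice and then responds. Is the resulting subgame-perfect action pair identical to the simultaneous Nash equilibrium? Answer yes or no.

no

South Co. best-responds to each possible North Co. move:
- Uptown: South Co. compares 5, 6, 8, 5 and picks Loc3; North Co. would get 5.
- Downtown: South Co. compares 0, 5, 1, 3 and picks Loc2; North Co. would get 4.
Maximizing over 5, 4, North Co. chooses Uptown. Subgame-perfect outcome: (Uptown, Loc3) with payoffs (5, 8).
For the simultaneous game, intersect best replies.
North Co.'s best replies: Loc1→Downtown; Loc2→Downtown; Loc3→Downtown; Loc4→Downtown.
South Co.'s best replies: Uptown→Loc3; Downtown→Loc2.
Only (Downtown, Loc2) has each player best-responding; Nash payoffs (4, 5).
Sequential outcome (Uptown, Loc3) differs from the Nash profile (Downtown, Loc2).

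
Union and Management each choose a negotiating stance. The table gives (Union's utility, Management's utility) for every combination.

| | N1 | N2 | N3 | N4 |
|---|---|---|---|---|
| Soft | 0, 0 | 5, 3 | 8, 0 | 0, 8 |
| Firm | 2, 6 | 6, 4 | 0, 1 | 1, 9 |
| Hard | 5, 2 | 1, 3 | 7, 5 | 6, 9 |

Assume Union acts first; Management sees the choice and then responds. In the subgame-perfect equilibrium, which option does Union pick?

Solve by backward induction (Union leads).
- Soft: Management compares 0, 3, 0, 8 and picks N4; Union would get 0.
- Firm: Management compares 6, 4, 1, 9 and picks N4; Union would get 1.
- Hard: Management compares 2, 3, 5, 9 and picks N4; Union would get 6.
Among 0, 1, 6, the best is 6 at Hard. Subgame-perfect outcome: (Hard, N4) with payoffs (6, 9).

Hard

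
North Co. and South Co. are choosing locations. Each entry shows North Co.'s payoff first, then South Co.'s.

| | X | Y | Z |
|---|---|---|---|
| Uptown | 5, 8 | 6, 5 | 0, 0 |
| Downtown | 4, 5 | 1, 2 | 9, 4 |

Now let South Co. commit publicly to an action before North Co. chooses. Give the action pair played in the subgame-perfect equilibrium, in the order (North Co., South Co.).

(Uptown, X)

Solve by backward induction (South Co. leads).
- X: BR = Uptown, leader payoff 8.
- Y: BR = Uptown, leader payoff 5.
- Z: BR = Downtown, leader payoff 4.
South Co.'s induced payoffs are 8, 5, 4, so South Co. commits to X. Subgame-perfect outcome: (Uptown, X) with payoffs (5, 8).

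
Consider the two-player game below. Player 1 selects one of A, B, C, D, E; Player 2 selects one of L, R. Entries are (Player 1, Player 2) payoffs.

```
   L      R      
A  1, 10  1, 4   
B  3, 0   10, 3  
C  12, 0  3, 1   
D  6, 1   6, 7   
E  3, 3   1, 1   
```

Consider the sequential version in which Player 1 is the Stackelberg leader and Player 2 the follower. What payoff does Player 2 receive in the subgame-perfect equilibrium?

3

Solve by backward induction (Player 1 leads).
- A: Player 2 compares 10, 4 and picks L; Player 1 would get 1.
- B: Player 2 compares 0, 3 and picks R; Player 1 would get 10.
- C: Player 2 compares 0, 1 and picks R; Player 1 would get 3.
- D: Player 2 compares 1, 7 and picks R; Player 1 would get 6.
- E: Player 2 compares 3, 1 and picks L; Player 1 would get 3.
Player 1's induced payoffs are 1, 10, 3, 6, 3, so Player 1 commits to B. Subgame-perfect outcome: (B, R) with payoffs (10, 3).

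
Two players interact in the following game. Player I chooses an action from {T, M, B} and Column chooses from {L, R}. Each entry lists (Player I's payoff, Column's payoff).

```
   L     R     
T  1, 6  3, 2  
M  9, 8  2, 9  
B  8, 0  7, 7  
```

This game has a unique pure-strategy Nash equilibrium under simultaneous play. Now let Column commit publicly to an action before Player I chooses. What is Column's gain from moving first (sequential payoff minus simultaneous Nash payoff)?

1

Backward induction with Column moving first.
- L → Player I plays M (best of 1, 9, 8); Column gets 8.
- R → Player I plays B (best of 3, 2, 7); Column gets 7.
Maximizing over 8, 7, Column chooses L. Subgame-perfect outcome: (M, L) with payoffs (9, 8).
Now find the simultaneous Nash equilibrium.
Player I's best replies: L→M; R→B.
Column's best replies: T→L; M→R; B→R.
The unique mutual best reply is (B, R), giving (7, 7).
Column's commitment gain: 8 − 7 = 1.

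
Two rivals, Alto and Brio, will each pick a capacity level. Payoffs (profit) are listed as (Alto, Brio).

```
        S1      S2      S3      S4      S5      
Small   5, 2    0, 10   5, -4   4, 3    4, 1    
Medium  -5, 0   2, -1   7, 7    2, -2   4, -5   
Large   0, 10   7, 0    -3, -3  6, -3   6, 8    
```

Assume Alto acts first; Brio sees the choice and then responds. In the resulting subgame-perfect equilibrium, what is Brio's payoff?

7

Brio best-responds to each possible Alto move:
- Small: Brio compares 2, 10, -4, 3, 1 and picks S2; Alto would get 0.
- Medium: Brio compares 0, -1, 7, -2, -5 and picks S3; Alto would get 7.
- Large: Brio compares 10, 0, -3, -3, 8 and picks S1; Alto would get 0.
Maximizing over 0, 7, 0, Alto chooses Medium. Subgame-perfect outcome: (Medium, S3) with payoffs (7, 7).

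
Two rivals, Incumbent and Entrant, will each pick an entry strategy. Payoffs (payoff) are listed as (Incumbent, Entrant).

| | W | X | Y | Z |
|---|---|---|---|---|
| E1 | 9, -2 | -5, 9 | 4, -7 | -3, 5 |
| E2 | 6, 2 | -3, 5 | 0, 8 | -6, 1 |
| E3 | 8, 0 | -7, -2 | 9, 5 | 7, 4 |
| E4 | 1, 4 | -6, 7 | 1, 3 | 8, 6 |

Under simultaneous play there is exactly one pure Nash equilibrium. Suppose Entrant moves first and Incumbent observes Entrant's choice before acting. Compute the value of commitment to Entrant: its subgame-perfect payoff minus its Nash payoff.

Backward induction with Entrant moving first.
- W: BR = E1, leader payoff -2.
- X: BR = E2, leader payoff 5.
- Y: BR = E3, leader payoff 5.
- Z: BR = E4, leader payoff 6.
Maximizing over -2, 5, 5, 6, Entrant chooses Z. Subgame-perfect outcome: (E4, Z) with payoffs (8, 6).
For the simultaneous game, intersect best replies.
Incumbent's best replies: W→E1; X→E2; Y→E3; Z→E4.
Entrant's best replies: E1→X; E2→Y; E3→Y; E4→X.
Only (E3, Y) has each player best-responding; Nash payoffs (9, 5).
Entrant's commitment gain: 6 − 5 = 1.

1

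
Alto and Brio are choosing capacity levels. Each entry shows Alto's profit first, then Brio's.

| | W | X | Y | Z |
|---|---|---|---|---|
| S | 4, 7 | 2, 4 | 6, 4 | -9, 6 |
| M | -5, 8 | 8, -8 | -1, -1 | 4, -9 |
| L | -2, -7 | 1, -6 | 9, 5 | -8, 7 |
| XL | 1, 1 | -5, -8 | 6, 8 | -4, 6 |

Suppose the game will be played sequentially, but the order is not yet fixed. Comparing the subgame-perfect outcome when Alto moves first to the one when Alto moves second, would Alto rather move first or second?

first

If Alto leads: Brio's best replies are S→W, M→W, L→Z, XL→Y; Alto's induced payoffs 4, -5, -8, 6; outcome (XL, Y), payoffs (6, 8).
If Brio leads: Alto's best replies are W→S, X→M, Y→L, Z→M; Brio's induced payoffs 7, -8, 5, -9; outcome (S, W), payoffs (4, 7).
Alto gets 6 moving first and 4 moving second, so Alto prefers to move first.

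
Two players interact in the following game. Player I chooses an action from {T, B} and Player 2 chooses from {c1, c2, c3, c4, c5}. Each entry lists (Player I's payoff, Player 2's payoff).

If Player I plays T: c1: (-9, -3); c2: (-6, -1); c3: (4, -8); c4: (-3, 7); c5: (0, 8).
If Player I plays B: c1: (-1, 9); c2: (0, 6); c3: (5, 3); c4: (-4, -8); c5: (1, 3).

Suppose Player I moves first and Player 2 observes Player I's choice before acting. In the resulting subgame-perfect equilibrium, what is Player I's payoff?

0

Solve by backward induction (Player I leads).
- T: BR = c5, leader payoff 0.
- B: BR = c1, leader payoff -1.
Player I's induced payoffs are 0, -1, so Player I commits to T. Subgame-perfect outcome: (T, c5) with payoffs (0, 8).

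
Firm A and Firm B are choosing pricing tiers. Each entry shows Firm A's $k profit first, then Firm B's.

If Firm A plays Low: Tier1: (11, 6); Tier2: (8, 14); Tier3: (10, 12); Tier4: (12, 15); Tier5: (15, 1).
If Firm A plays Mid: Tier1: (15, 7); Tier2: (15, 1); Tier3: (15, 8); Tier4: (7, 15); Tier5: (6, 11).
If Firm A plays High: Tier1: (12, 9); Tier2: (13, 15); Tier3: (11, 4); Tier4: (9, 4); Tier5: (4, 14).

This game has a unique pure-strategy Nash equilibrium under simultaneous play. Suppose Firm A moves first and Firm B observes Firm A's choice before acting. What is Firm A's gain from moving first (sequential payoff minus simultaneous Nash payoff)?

Backward induction with Firm A moving first.
- Low: Firm B compares 6, 14, 12, 15, 1 and picks Tier4; Firm A would get 12.
- Mid: Firm B compares 7, 1, 8, 15, 11 and picks Tier4; Firm A would get 7.
- High: Firm B compares 9, 15, 4, 4, 14 and picks Tier2; Firm A would get 13.
Among 12, 7, 13, the best is 13 at High. Subgame-perfect outcome: (High, Tier2) with payoffs (13, 15).
Under simultaneous play:
Firm A's best replies: Tier1→Mid; Tier2→Mid; Tier3→Mid; Tier4→Low; Tier5→Low.
Firm B's best replies: Low→Tier4; Mid→Tier4; High→Tier2.
Only (Low, Tier4) has each player best-responding; Nash payoffs (12, 15).
Firm A's commitment gain: 13 − 12 = 1.

1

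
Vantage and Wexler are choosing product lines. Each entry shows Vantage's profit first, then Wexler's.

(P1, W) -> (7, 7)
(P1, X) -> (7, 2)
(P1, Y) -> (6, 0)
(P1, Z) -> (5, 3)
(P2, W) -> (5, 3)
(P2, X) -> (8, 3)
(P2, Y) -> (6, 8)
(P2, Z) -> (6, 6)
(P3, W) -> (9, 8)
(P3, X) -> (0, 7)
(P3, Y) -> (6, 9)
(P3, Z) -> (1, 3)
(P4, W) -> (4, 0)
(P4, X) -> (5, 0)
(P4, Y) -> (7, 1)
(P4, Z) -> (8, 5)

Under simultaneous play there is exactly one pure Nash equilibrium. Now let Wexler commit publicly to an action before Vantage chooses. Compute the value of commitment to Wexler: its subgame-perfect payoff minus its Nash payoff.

Backward induction with Wexler moving first.
- W: BR = P3, leader payoff 8.
- X: BR = P2, leader payoff 3.
- Y: BR = P4, leader payoff 1.
- Z: BR = P4, leader payoff 5.
Among 8, 3, 1, 5, the best is 8 at W. Subgame-perfect outcome: (P3, W) with payoffs (9, 8).
For the simultaneous game, intersect best replies.
Vantage's best replies: W→P3; X→P2; Y→P4; Z→P4.
Wexler's best replies: P1→W; P2→Y; P3→Y; P4→Z.
Only (P4, Z) has each player best-responding; Nash payoffs (8, 5).
Wexler's commitment gain: 8 − 5 = 3.

3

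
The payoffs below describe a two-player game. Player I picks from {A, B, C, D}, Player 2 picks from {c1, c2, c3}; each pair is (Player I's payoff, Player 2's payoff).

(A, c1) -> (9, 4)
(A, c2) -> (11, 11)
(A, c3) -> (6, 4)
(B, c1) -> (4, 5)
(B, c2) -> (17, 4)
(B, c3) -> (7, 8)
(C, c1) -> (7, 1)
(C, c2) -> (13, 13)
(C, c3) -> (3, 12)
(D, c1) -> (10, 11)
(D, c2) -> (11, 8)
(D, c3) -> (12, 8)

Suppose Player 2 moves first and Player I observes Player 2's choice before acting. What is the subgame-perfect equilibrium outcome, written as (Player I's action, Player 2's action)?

Solve by backward induction (Player 2 leads).
- c1: Player I compares 9, 4, 7, 10 and picks D; Player 2 would get 11.
- c2: Player I compares 11, 17, 13, 11 and picks B; Player 2 would get 4.
- c3: Player I compares 6, 7, 3, 12 and picks D; Player 2 would get 8.
Among 11, 4, 8, the best is 11 at c1. Subgame-perfect outcome: (D, c1) with payoffs (10, 11).

(D, c1)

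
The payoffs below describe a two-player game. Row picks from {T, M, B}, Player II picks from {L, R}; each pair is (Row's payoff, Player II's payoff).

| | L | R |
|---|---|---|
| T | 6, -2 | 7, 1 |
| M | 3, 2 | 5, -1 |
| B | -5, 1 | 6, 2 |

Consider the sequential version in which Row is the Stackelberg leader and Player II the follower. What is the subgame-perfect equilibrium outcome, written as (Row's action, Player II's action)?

Player II best-responds to each possible Row move:
- T → Player II plays R (best of -2, 1); Row gets 7.
- M → Player II plays L (best of 2, -1); Row gets 3.
- B → Player II plays R (best of 1, 2); Row gets 6.
Row's induced payoffs are 7, 3, 6, so Row commits to T. Subgame-perfect outcome: (T, R) with payoffs (7, 1).

(T, R)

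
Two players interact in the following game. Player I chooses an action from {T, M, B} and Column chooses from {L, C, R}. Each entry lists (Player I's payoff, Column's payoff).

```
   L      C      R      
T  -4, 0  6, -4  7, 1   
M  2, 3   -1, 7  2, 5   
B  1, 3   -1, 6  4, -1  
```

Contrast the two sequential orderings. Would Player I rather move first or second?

If Player I leads: Column's best replies are T→R, M→C, B→C; Player I's induced payoffs 7, -1, -1; outcome (T, R), payoffs (7, 1).
If Column leads: Player I's best replies are L→M, C→T, R→T; Column's induced payoffs 3, -4, 1; outcome (M, L), payoffs (2, 3).
Player I gets 7 moving first and 2 moving second, so Player I prefers to move first.

first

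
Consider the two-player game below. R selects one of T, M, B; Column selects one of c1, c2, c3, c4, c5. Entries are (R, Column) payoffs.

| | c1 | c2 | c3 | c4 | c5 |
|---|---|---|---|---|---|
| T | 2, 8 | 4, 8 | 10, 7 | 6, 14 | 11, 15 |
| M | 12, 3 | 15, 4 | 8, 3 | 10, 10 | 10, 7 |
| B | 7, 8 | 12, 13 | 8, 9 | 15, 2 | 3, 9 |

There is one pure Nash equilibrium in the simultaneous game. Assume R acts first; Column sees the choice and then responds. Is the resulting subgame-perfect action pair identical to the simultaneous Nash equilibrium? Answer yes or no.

Work backward from Column's decision.
- T → Column plays c5 (best of 8, 8, 7, 14, 15); R gets 11.
- M → Column plays c4 (best of 3, 4, 3, 10, 7); R gets 10.
- B → Column plays c2 (best of 8, 13, 9, 2, 9); R gets 12.
Among 11, 10, 12, the best is 12 at B. Subgame-perfect outcome: (B, c2) with payoffs (12, 13).
For the simultaneous game, intersect best replies.
R's best replies: c1→M; c2→M; c3→T; c4→B; c5→T.
Column's best replies: T→c5; M→c4; B→c2.
Only (T, c5) has each player best-responding; Nash payoffs (11, 15).
Sequential outcome (B, c2) differs from the Nash profile (T, c5).

no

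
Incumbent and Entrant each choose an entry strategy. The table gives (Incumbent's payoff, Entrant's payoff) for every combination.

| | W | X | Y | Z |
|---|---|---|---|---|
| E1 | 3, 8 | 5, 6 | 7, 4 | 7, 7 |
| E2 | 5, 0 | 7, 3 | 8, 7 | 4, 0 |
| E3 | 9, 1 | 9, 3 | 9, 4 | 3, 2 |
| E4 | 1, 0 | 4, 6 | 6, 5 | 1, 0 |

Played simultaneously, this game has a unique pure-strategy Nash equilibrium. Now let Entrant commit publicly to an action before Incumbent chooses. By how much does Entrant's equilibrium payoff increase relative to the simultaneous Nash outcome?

Work backward from Incumbent's decision.
- W: BR = E3, leader payoff 1.
- X: BR = E3, leader payoff 3.
- Y: BR = E3, leader payoff 4.
- Z: BR = E1, leader payoff 7.
Entrant's induced payoffs are 1, 3, 4, 7, so Entrant commits to Z. Subgame-perfect outcome: (E1, Z) with payoffs (7, 7).
Under simultaneous play:
Incumbent's best replies: W→E3; X→E3; Y→E3; Z→E1.
Entrant's best replies: E1→W; E2→Y; E3→Y; E4→X.
The unique mutual best reply is (E3, Y), giving (9, 4).
Entrant's commitment gain: 7 − 4 = 3.

3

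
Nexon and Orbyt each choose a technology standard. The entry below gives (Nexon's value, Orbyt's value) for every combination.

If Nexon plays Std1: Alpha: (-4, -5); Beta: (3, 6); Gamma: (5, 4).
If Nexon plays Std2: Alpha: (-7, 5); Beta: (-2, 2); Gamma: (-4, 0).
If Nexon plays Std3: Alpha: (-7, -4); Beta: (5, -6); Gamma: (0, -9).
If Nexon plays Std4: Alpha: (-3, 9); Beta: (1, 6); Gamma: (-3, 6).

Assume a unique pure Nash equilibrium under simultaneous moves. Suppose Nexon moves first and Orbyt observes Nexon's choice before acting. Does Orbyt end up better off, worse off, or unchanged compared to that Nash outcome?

worse off

Work backward from Orbyt's decision.
- Std1: BR = Beta, leader payoff 3.
- Std2: BR = Alpha, leader payoff -7.
- Std3: BR = Alpha, leader payoff -7.
- Std4: BR = Alpha, leader payoff -3.
Maximizing over 3, -7, -7, -3, Nexon chooses Std1. Subgame-perfect outcome: (Std1, Beta) with payoffs (3, 6).
For the simultaneous game, intersect best replies.
Nexon's best replies: Alpha→Std4; Beta→Std3; Gamma→Std1.
Orbyt's best replies: Std1→Beta; Std2→Alpha; Std3→Alpha; Std4→Alpha.
The unique mutual best reply is (Std4, Alpha), giving (-3, 9).
Orbyt earns 6 sequentially versus 9 at the Nash outcome: worse off.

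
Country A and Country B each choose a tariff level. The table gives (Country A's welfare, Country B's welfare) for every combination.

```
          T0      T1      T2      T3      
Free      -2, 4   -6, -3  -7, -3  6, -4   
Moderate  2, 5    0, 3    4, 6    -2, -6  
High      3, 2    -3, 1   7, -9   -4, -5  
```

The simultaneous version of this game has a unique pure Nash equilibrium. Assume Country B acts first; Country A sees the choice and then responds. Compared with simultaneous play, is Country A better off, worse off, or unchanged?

worse off

Country A best-responds to each possible Country B move:
- T0: BR = High, leader payoff 2.
- T1: BR = Moderate, leader payoff 3.
- T2: BR = High, leader payoff -9.
- T3: BR = Free, leader payoff -4.
Country B's induced payoffs are 2, 3, -9, -4, so Country B commits to T1. Subgame-perfect outcome: (Moderate, T1) with payoffs (0, 3).
Now find the simultaneous Nash equilibrium.
Country A's best replies: T0→High; T1→Moderate; T2→High; T3→Free.
Country B's best replies: Free→T0; Moderate→T2; High→T0.
Only (High, T0) has each player best-responding; Nash payoffs (3, 2).
Country A earns 0 sequentially versus 3 at the Nash outcome: worse off.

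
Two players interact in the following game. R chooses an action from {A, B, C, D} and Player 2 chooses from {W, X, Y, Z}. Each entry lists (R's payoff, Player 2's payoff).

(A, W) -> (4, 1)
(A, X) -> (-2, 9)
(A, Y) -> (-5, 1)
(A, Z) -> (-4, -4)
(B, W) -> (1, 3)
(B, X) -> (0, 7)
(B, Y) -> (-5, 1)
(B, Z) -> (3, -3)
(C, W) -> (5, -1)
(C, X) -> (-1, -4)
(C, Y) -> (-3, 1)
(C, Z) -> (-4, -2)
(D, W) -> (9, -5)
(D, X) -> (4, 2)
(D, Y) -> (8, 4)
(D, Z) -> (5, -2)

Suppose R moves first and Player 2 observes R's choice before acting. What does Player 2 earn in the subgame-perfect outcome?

4

Player 2 best-responds to each possible R move:
- A: BR = X, leader payoff -2.
- B: BR = X, leader payoff 0.
- C: BR = Y, leader payoff -3.
- D: BR = Y, leader payoff 8.
Among -2, 0, -3, 8, the best is 8 at D. Subgame-perfect outcome: (D, Y) with payoffs (8, 4).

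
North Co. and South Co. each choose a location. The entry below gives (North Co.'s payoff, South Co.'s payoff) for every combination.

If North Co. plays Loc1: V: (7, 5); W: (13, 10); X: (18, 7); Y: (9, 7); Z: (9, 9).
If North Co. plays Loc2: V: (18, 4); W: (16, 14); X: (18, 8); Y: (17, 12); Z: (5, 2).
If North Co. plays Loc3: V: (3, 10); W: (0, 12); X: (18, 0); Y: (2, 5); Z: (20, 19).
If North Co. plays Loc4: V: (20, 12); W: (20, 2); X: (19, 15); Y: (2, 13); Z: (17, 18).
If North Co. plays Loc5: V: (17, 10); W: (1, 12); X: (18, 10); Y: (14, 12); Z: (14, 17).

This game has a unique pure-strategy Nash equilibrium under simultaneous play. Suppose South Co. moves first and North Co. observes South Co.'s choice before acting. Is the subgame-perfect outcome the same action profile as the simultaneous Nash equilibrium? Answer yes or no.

yes

Work backward from North Co.'s decision.
- V: BR = Loc4, leader payoff 12.
- W: BR = Loc4, leader payoff 2.
- X: BR = Loc4, leader payoff 15.
- Y: BR = Loc2, leader payoff 12.
- Z: BR = Loc3, leader payoff 19.
Maximizing over 12, 2, 15, 12, 19, South Co. chooses Z. Subgame-perfect outcome: (Loc3, Z) with payoffs (20, 19).
Now find the simultaneous Nash equilibrium.
North Co.'s best replies: V→Loc4; W→Loc4; X→Loc4; Y→Loc2; Z→Loc3.
South Co.'s best replies: Loc1→W; Loc2→W; Loc3→Z; Loc4→Z; Loc5→Z.
Only (Loc3, Z) has each player best-responding; Nash payoffs (20, 19).
Sequential outcome (Loc3, Z) coincides with the Nash profile (Loc3, Z).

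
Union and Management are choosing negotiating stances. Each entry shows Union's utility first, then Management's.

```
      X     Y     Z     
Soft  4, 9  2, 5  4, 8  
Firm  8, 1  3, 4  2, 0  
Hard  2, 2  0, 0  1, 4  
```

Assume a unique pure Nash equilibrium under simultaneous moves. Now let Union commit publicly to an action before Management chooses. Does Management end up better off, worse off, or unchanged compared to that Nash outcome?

Solve by backward induction (Union leads).
- Soft: Management compares 9, 5, 8 and picks X; Union would get 4.
- Firm: Management compares 1, 4, 0 and picks Y; Union would get 3.
- Hard: Management compares 2, 0, 4 and picks Z; Union would get 1.
Union's induced payoffs are 4, 3, 1, so Union commits to Soft. Subgame-perfect outcome: (Soft, X) with payoffs (4, 9).
Under simultaneous play:
Union's best replies: X→Firm; Y→Firm; Z→Soft.
Management's best replies: Soft→X; Firm→Y; Hard→Z.
Only (Firm, Y) has each player best-responding; Nash payoffs (3, 4).
Management earns 9 sequentially versus 4 at the Nash outcome: better off.

better off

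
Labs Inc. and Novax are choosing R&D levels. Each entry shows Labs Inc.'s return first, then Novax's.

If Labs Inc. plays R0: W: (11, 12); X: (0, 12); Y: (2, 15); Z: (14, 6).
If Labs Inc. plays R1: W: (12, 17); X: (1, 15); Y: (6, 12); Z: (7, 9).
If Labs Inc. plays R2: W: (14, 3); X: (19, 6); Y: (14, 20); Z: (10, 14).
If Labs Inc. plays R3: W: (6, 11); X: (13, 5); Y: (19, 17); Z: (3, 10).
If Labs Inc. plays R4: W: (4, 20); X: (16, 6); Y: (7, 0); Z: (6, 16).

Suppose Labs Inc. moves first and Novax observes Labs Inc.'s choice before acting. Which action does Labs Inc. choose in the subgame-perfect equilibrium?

Novax best-responds to each possible Labs Inc. move:
- R0 → Novax plays Y (best of 12, 12, 15, 6); Labs Inc. gets 2.
- R1 → Novax plays W (best of 17, 15, 12, 9); Labs Inc. gets 12.
- R2 → Novax plays Y (best of 3, 6, 20, 14); Labs Inc. gets 14.
- R3 → Novax plays Y (best of 11, 5, 17, 10); Labs Inc. gets 19.
- R4 → Novax plays W (best of 20, 6, 0, 16); Labs Inc. gets 4.
Labs Inc.'s induced payoffs are 2, 12, 14, 19, 4, so Labs Inc. commits to R3. Subgame-perfect outcome: (R3, Y) with payoffs (19, 17).

R3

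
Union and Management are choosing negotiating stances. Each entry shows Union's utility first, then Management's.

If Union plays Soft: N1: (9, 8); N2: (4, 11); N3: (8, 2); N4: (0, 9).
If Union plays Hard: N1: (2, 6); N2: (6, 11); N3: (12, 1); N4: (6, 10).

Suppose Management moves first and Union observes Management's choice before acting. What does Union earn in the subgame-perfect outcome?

6

Work backward from Union's decision.
- N1 → Union plays Soft (best of 9, 2); Management gets 8.
- N2 → Union plays Hard (best of 4, 6); Management gets 11.
- N3 → Union plays Hard (best of 8, 12); Management gets 1.
- N4 → Union plays Hard (best of 0, 6); Management gets 10.
Among 8, 11, 1, 10, the best is 11 at N2. Subgame-perfect outcome: (Hard, N2) with payoffs (6, 11).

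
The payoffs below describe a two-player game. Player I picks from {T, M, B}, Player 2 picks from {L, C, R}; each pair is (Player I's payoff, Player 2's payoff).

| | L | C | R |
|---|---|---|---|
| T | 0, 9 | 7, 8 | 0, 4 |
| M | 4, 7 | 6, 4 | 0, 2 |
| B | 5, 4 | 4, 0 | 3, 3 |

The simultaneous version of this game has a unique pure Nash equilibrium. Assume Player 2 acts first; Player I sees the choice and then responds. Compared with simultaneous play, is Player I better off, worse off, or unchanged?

Player I best-responds to each possible Player 2 move:
- L: Player I compares 0, 4, 5 and picks B; Player 2 would get 4.
- C: Player I compares 7, 6, 4 and picks T; Player 2 would get 8.
- R: Player I compares 0, 0, 3 and picks B; Player 2 would get 3.
Player 2's induced payoffs are 4, 8, 3, so Player 2 commits to C. Subgame-perfect outcome: (T, C) with payoffs (7, 8).
Under simultaneous play:
Player I's best replies: L→B; C→T; R→B.
Player 2's best replies: T→L; M→L; B→L.
Only (B, L) has each player best-responding; Nash payoffs (5, 4).
Player I earns 7 sequentially versus 5 at the Nash outcome: better off.

better off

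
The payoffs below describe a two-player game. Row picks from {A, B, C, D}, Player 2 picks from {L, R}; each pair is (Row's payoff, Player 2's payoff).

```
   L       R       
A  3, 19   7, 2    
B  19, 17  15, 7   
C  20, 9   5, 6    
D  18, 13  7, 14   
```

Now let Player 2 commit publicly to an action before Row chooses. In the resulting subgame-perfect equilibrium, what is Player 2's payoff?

Work backward from Row's decision.
- L: Row compares 3, 19, 20, 18 and picks C; Player 2 would get 9.
- R: Row compares 7, 15, 5, 7 and picks B; Player 2 would get 7.
Player 2's induced payoffs are 9, 7, so Player 2 commits to L. Subgame-perfect outcome: (C, L) with payoffs (20, 9).

9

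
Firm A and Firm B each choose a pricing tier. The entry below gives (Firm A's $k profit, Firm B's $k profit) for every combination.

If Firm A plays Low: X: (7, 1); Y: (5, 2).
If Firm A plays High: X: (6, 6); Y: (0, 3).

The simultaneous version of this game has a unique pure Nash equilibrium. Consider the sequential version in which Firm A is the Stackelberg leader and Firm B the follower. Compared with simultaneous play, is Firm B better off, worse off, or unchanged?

better off

Work backward from Firm B's decision.
- Low: BR = Y, leader payoff 5.
- High: BR = X, leader payoff 6.
Among 5, 6, the best is 6 at High. Subgame-perfect outcome: (High, X) with payoffs (6, 6).
Under simultaneous play:
Firm A's best replies: X→Low; Y→Low.
Firm B's best replies: Low→Y; High→X.
Only (Low, Y) has each player best-responding; Nash payoffs (5, 2).
Firm B earns 6 sequentially versus 2 at the Nash outcome: better off.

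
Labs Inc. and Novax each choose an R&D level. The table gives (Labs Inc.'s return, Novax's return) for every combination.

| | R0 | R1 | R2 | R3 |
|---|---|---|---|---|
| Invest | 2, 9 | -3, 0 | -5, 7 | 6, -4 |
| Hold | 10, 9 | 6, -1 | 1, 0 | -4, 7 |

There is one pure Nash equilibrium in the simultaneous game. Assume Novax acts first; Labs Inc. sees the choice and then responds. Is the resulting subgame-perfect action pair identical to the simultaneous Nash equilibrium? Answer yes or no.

yes

Work backward from Labs Inc.'s decision.
- R0: Labs Inc. compares 2, 10 and picks Hold; Novax would get 9.
- R1: Labs Inc. compares -3, 6 and picks Hold; Novax would get -1.
- R2: Labs Inc. compares -5, 1 and picks Hold; Novax would get 0.
- R3: Labs Inc. compares 6, -4 and picks Invest; Novax would get -4.
Novax's induced payoffs are 9, -1, 0, -4, so Novax commits to R0. Subgame-perfect outcome: (Hold, R0) with payoffs (10, 9).
For the simultaneous game, intersect best replies.
Labs Inc.'s best replies: R0→Hold; R1→Hold; R2→Hold; R3→Invest.
Novax's best replies: Invest→R0; Hold→R0.
The unique mutual best reply is (Hold, R0), giving (10, 9).
Sequential outcome (Hold, R0) coincides with the Nash profile (Hold, R0).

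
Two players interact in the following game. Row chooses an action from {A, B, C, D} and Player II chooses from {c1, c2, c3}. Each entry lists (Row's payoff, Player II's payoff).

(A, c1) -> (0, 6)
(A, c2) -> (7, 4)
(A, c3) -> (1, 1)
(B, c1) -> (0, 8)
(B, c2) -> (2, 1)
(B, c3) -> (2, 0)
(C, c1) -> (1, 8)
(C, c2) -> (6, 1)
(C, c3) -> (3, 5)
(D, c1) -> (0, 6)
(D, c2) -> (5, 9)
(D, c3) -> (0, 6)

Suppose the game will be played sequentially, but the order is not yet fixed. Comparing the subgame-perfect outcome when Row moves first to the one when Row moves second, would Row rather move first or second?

first

If Row leads: Player II's best replies are A→c1, B→c1, C→c1, D→c2; Row's induced payoffs 0, 0, 1, 5; outcome (D, c2), payoffs (5, 9).
If Player II leads: Row's best replies are c1→C, c2→A, c3→C; Player II's induced payoffs 8, 4, 5; outcome (C, c1), payoffs (1, 8).
Row gets 5 moving first and 1 moving second, so Row prefers to move first.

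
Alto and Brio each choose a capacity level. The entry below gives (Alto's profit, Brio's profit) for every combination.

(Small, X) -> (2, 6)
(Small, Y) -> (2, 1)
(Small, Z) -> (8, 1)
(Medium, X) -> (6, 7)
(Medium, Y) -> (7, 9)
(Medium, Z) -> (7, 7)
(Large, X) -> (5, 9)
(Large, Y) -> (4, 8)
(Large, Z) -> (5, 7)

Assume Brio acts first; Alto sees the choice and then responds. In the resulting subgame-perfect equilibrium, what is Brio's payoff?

Backward induction with Brio moving first.
- X → Alto plays Medium (best of 2, 6, 5); Brio gets 7.
- Y → Alto plays Medium (best of 2, 7, 4); Brio gets 9.
- Z → Alto plays Small (best of 8, 7, 5); Brio gets 1.
Maximizing over 7, 9, 1, Brio chooses Y. Subgame-perfect outcome: (Medium, Y) with payoffs (7, 9).

9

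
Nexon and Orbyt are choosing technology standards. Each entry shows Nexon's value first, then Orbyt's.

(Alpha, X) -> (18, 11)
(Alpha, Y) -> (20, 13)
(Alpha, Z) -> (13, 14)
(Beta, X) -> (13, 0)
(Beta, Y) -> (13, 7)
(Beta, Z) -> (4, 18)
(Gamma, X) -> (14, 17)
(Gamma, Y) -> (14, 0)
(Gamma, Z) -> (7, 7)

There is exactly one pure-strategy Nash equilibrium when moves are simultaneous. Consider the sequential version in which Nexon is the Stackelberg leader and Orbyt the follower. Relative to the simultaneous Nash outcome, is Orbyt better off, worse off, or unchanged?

Solve by backward induction (Nexon leads).
- Alpha: BR = Z, leader payoff 13.
- Beta: BR = Z, leader payoff 4.
- Gamma: BR = X, leader payoff 14.
Among 13, 4, 14, the best is 14 at Gamma. Subgame-perfect outcome: (Gamma, X) with payoffs (14, 17).
For the simultaneous game, intersect best replies.
Nexon's best replies: X→Alpha; Y→Alpha; Z→Alpha.
Orbyt's best replies: Alpha→Z; Beta→Z; Gamma→X.
Only (Alpha, Z) has each player best-responding; Nash payoffs (13, 14).
Orbyt earns 17 sequentially versus 14 at the Nash outcome: better off.

better off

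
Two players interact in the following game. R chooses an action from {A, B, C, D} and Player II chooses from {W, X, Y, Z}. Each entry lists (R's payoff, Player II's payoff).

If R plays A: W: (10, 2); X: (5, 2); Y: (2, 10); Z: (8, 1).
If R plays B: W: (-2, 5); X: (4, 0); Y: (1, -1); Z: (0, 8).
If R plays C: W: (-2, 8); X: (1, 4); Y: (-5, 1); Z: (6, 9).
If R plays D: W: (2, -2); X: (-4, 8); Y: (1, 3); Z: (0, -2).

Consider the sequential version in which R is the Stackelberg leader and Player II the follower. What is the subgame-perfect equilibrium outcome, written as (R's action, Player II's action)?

Solve by backward induction (R leads).
- A → Player II plays Y (best of 2, 2, 10, 1); R gets 2.
- B → Player II plays Z (best of 5, 0, -1, 8); R gets 0.
- C → Player II plays Z (best of 8, 4, 1, 9); R gets 6.
- D → Player II plays X (best of -2, 8, 3, -2); R gets -4.
R's induced payoffs are 2, 0, 6, -4, so R commits to C. Subgame-perfect outcome: (C, Z) with payoffs (6, 9).

(C, Z)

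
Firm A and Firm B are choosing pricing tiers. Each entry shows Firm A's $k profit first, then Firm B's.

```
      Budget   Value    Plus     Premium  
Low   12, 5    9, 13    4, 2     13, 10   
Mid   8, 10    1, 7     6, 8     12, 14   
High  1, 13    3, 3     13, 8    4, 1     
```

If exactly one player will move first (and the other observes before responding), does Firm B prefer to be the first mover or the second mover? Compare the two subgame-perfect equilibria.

If Firm A leads: Firm B's best replies are Low→Value, Mid→Premium, High→Budget; Firm A's induced payoffs 9, 12, 1; outcome (Mid, Premium), payoffs (12, 14).
If Firm B leads: Firm A's best replies are Budget→Low, Value→Low, Plus→High, Premium→Low; Firm B's induced payoffs 5, 13, 8, 10; outcome (Low, Value), payoffs (9, 13).
Firm B gets 13 moving first and 14 moving second, so Firm B prefers to move second.

second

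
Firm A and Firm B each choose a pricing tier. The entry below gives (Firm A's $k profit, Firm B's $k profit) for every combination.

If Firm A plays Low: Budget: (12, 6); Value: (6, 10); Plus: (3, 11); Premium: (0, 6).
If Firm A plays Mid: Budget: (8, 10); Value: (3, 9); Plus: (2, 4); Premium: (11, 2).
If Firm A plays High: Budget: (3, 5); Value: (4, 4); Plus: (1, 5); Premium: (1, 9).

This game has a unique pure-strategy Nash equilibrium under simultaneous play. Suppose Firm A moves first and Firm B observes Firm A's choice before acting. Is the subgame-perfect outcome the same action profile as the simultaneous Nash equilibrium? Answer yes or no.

Solve by backward induction (Firm A leads).
- Low: Firm B compares 6, 10, 11, 6 and picks Plus; Firm A would get 3.
- Mid: Firm B compares 10, 9, 4, 2 and picks Budget; Firm A would get 8.
- High: Firm B compares 5, 4, 5, 9 and picks Premium; Firm A would get 1.
Among 3, 8, 1, the best is 8 at Mid. Subgame-perfect outcome: (Mid, Budget) with payoffs (8, 10).
For the simultaneous game, intersect best replies.
Firm A's best replies: Budget→Low; Value→Low; Plus→Low; Premium→Mid.
Firm B's best replies: Low→Plus; Mid→Budget; High→Premium.
Only (Low, Plus) has each player best-responding; Nash payoffs (3, 11).
Sequential outcome (Mid, Budget) differs from the Nash profile (Low, Plus).

no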